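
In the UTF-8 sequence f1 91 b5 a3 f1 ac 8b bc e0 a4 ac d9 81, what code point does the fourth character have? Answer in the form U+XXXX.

U+0641

Offset 0: leading byte 0xF1 = 11110001 → 4-byte char #1 = F1 91 B5 A3.
Offset 4: leading byte 0xF1 = 11110001 → 4-byte char #2 = F1 AC 8B BC.
Offset 8: leading byte 0xE0 = 11100000 → 3-byte char #3 = E0 A4 AC.
Offset 11: leading byte 0xD9 = 11011001 → 2-byte char #4 = D9 81.
Leading byte 0xD9 = 11011001 matches 110xxxxx → 2-byte sequence.
Byte 1: 0xD9 = 11011001, payload 11001 (5 bits).
Byte 2: 0x81 = 10000001 (10xxxxxx ✓), payload 000001.
Concatenate: 11001000001 = 0x641 (11 bits → U+0641).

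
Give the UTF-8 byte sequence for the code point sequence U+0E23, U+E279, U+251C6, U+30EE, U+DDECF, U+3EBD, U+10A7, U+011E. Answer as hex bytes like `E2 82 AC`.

U+0E23: 3-byte form → E0 B8 A3.
U+E279: 3-byte form → EE 89 B9.
U+251C6: 4-byte form → F0 A5 87 86.
U+30EE: 3-byte form → E3 83 AE.
U+DDECF: 4-byte form → F3 9D BB 8F.
U+3EBD: 3-byte form → E3 BA BD.
U+10A7: 3-byte form → E1 82 A7.
U+011E: 2-byte form → C4 9E.
Concatenated (25 bytes): E0 B8 A3 EE 89 B9 F0 A5 87 86 E3 83 AE F3 9D BB 8F E3 BA BD E1 82 A7 C4 9E.

E0 B8 A3 EE 89 B9 F0 A5 87 86 E3 83 AE F3 9D BB 8F E3 BA BD E1 82 A7 C4 9E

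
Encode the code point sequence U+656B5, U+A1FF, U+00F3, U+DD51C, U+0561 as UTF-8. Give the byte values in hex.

F1 A5 9A B5 EA 87 BF C3 B3 F3 9D 94 9C D5 A1

U+656B5: 4-byte form → F1 A5 9A B5.
U+A1FF: 3-byte form → EA 87 BF.
U+00F3: 2-byte form → C3 B3.
U+DD51C: 4-byte form → F3 9D 94 9C.
U+0561: 2-byte form → D5 A1.
Concatenated (15 bytes): F1 A5 9A B5 EA 87 BF C3 B3 F3 9D 94 9C D5 A1.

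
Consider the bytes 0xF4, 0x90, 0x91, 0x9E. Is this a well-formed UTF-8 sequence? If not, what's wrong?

Leading byte 0xF4 = 11110100 → 4-byte form.
Payload = 0x11045E, which exceeds U+10FFFF, the maximum Unicode code point. (Leading bytes F5–FF, or F4 followed by ≥ 0x90, are invalid.)

invalid (encodes a value above U+10FFFF)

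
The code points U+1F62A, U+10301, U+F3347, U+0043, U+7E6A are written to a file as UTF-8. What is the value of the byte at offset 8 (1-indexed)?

0x81

1-indexed offset 8 is 0-indexed offset 7.
U+1F62A → 4-byte form F0 9F 98 AA at offsets 0–3.
U+10301 → 4-byte form F0 90 8C 81 at offsets 4–7.
Offset 7 falls in char 2's range; it's byte 4 of F0 90 8C 81 = 0x81.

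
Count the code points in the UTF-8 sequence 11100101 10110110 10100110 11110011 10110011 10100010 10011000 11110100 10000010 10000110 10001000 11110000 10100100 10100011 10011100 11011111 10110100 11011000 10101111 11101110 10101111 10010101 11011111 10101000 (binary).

8

Byte at offset 0: 0xE5 = 11100101 → 3-byte char (#1). Advance 3.
Byte at offset 3: 0xF3 = 11110011 → 4-byte char (#2). Advance 4.
Byte at offset 7: 0xF4 = 11110100 → 4-byte char (#3). Advance 4.
Byte at offset 11: 0xF0 = 11110000 → 4-byte char (#4). Advance 4.
Byte at offset 15: 0xDF = 11011111 → 2-byte char (#5). Advance 2.
Byte at offset 17: 0xD8 = 11011000 → 2-byte char (#6). Advance 2.
Byte at offset 19: 0xEE = 11101110 → 3-byte char (#7). Advance 3.
Byte at offset 22: 0xDF = 11011111 → 2-byte char (#8). Advance 2.
Reached end at offset 24 after 8 code points.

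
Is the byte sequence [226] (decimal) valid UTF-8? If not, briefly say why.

invalid (sequence truncated)

Leading byte 0xE2 = 11100010 → 3-byte form, but only 1 byte is present.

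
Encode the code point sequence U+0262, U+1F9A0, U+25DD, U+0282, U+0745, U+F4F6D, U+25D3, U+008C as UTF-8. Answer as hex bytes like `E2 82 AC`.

U+0262: 2-byte form → C9 A2.
U+1F9A0: 4-byte form → F0 9F A6 A0.
U+25DD: 3-byte form → E2 97 9D.
U+0282: 2-byte form → CA 82.
U+0745: 2-byte form → DD 85.
U+F4F6D: 4-byte form → F3 B4 BD AD.
U+25D3: 3-byte form → E2 97 93.
U+008C: 2-byte form → C2 8C.
Concatenated (22 bytes): C9 A2 F0 9F A6 A0 E2 97 9D CA 82 DD 85 F3 B4 BD AD E2 97 93 C2 8C.

C9 A2 F0 9F A6 A0 E2 97 9D CA 82 DD 85 F3 B4 BD AD E2 97 93 C2 8C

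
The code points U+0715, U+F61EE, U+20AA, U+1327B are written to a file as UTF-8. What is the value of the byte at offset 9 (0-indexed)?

U+0715 → 2-byte form DC 95 at offsets 0–1.
U+F61EE → 4-byte form F3 B6 87 AE at offsets 2–5.
U+20AA → 3-byte form E2 82 AA at offsets 6–8.
U+1327B → 4-byte form F0 93 89 BB at offsets 9–12.
Offset 9 falls in char 4's range; it's byte 1 of F0 93 89 BB = 0xF0.

0xF0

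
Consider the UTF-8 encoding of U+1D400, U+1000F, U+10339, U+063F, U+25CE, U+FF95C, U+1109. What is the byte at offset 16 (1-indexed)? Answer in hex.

1-indexed offset 16 is 0-indexed offset 15.
U+1D400 → 4-byte form F0 9D 90 80 at offsets 0–3.
U+1000F → 4-byte form F0 90 80 8F at offsets 4–7.
U+10339 → 4-byte form F0 90 8C B9 at offsets 8–11.
U+063F → 2-byte form D8 BF at offsets 12–13.
U+25CE → 3-byte form E2 97 8E at offsets 14–16.
Offset 15 falls in char 5's range; it's byte 2 of E2 97 8E = 0x97.

0x97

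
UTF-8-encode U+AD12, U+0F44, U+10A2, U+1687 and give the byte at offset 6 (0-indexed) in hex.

0xE1

U+AD12 → 3-byte form EA B4 92 at offsets 0–2.
U+0F44 → 3-byte form E0 BD 84 at offsets 3–5.
U+10A2 → 3-byte form E1 82 A2 at offsets 6–8.
Offset 6 falls in char 3's range; it's byte 1 of E1 82 A2 = 0xE1.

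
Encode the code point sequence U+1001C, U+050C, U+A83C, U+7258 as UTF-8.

U+1001C: 4-byte form → F0 90 80 9C.
U+050C: 2-byte form → D4 8C.
U+A83C: 3-byte form → EA A0 BC.
U+7258: 3-byte form → E7 89 98.
Concatenated (12 bytes): F0 90 80 9C D4 8C EA A0 BC E7 89 98.

F0 90 80 9C D4 8C EA A0 BC E7 89 98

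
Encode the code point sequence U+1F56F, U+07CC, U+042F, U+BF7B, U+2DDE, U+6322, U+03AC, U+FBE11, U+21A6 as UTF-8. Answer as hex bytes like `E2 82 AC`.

F0 9F 95 AF DF 8C D0 AF EB BD BB E2 B7 9E E6 8C A2 CE AC F3 BB B8 91 E2 86 A6

U+1F56F: 4-byte form → F0 9F 95 AF.
U+07CC: 2-byte form → DF 8C.
U+042F: 2-byte form → D0 AF.
U+BF7B: 3-byte form → EB BD BB.
U+2DDE: 3-byte form → E2 B7 9E.
U+6322: 3-byte form → E6 8C A2.
U+03AC: 2-byte form → CE AC.
U+FBE11: 4-byte form → F3 BB B8 91.
U+21A6: 3-byte form → E2 86 A6.
Concatenated (26 bytes): F0 9F 95 AF DF 8C D0 AF EB BD BB E2 B7 9E E6 8C A2 CE AC F3 BB B8 91 E2 86 A6.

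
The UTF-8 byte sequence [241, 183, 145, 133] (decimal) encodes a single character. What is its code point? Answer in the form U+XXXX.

U+77445

Leading byte 0xF1 = 11110001 matches 11110xxx → 4-byte sequence.
Byte 1: 0xF1 = 11110001, payload 001 (3 bits).
Byte 2: 0xB7 = 10110111 (10xxxxxx ✓), payload 110111.
Byte 3: 0x91 = 10010001 (10xxxxxx ✓), payload 010001.
Byte 4: 0x85 = 10000101 (10xxxxxx ✓), payload 000101.
Concatenate: 001110111010001000101 = 0x77445 (21 bits → U+77445).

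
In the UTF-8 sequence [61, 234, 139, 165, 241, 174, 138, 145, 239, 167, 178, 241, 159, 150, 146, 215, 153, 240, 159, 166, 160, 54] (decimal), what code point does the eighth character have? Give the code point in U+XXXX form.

Offset 0: leading byte 0x3D = 00111101 → 1-byte char #1 = 3D.
Offset 1: leading byte 0xEA = 11101010 → 3-byte char #2 = EA 8B A5.
Offset 4: leading byte 0xF1 = 11110001 → 4-byte char #3 = F1 AE 8A 91.
Offset 8: leading byte 0xEF = 11101111 → 3-byte char #4 = EF A7 B2.
Offset 11: leading byte 0xF1 = 11110001 → 4-byte char #5 = F1 9F 96 92.
Offset 15: leading byte 0xD7 = 11010111 → 2-byte char #6 = D7 99.
Offset 17: leading byte 0xF0 = 11110000 → 4-byte char #7 = F0 9F A6 A0.
Offset 21: leading byte 0x36 = 00110110 → 1-byte char #8 = 36.
Leading byte 0x36 = 00110110 matches 0xxxxxxx → 1-byte sequence.
Byte 1: 0x36 = 00110110, payload 0110110 (7 bits).
Concatenate: 0110110 = 0x36 (7 bits → U+0036).

U+0036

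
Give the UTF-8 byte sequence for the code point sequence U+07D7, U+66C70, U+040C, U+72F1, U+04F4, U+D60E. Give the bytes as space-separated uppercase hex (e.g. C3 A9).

U+07D7: 2-byte form → DF 97.
U+66C70: 4-byte form → F1 A6 B1 B0.
U+040C: 2-byte form → D0 8C.
U+72F1: 3-byte form → E7 8B B1.
U+04F4: 2-byte form → D3 B4.
U+D60E: 3-byte form → ED 98 8E.
Concatenated (16 bytes): DF 97 F1 A6 B1 B0 D0 8C E7 8B B1 D3 B4 ED 98 8E.

DF 97 F1 A6 B1 B0 D0 8C E7 8B B1 D3 B4 ED 98 8E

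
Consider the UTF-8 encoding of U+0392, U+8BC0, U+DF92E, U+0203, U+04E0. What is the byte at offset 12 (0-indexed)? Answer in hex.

U+0392 → 2-byte form CE 92 at offsets 0–1.
U+8BC0 → 3-byte form E8 AF 80 at offsets 2–4.
U+DF92E → 4-byte form F3 9F A4 AE at offsets 5–8.
U+0203 → 2-byte form C8 83 at offsets 9–10.
U+04E0 → 2-byte form D3 A0 at offsets 11–12.
Offset 12 falls in char 5's range; it's byte 2 of D3 A0 = 0xA0.

0xA0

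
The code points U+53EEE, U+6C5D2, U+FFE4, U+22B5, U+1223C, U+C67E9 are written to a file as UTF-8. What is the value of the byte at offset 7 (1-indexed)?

1-indexed offset 7 is 0-indexed offset 6.
U+53EEE → 4-byte form F1 93 BB AE at offsets 0–3.
U+6C5D2 → 4-byte form F1 AC 97 92 at offsets 4–7.
Offset 6 falls in char 2's range; it's byte 3 of F1 AC 97 92 = 0x97.

0x97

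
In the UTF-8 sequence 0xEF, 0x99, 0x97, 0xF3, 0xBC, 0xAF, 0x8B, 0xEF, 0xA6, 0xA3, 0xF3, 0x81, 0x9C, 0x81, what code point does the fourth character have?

U+C1701

Offset 0: leading byte 0xEF = 11101111 → 3-byte char #1 = EF 99 97.
Offset 3: leading byte 0xF3 = 11110011 → 4-byte char #2 = F3 BC AF 8B.
Offset 7: leading byte 0xEF = 11101111 → 3-byte char #3 = EF A6 A3.
Offset 10: leading byte 0xF3 = 11110011 → 4-byte char #4 = F3 81 9C 81.
Leading byte 0xF3 = 11110011 matches 11110xxx → 4-byte sequence.
Byte 1: 0xF3 = 11110011, payload 011 (3 bits).
Byte 2: 0x81 = 10000001 (10xxxxxx ✓), payload 000001.
Byte 3: 0x9C = 10011100 (10xxxxxx ✓), payload 011100.
Byte 4: 0x81 = 10000001 (10xxxxxx ✓), payload 000001.
Concatenate: 011000001011100000001 = 0xC1701 (21 bits → U+C1701).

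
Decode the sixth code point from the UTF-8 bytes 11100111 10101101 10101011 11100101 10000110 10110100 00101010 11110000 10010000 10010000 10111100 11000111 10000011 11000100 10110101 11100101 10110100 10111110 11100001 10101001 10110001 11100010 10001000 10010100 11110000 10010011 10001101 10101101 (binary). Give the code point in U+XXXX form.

Offset 0: leading byte 0xE7 = 11100111 → 3-byte char #1 = E7 AD AB.
Offset 3: leading byte 0xE5 = 11100101 → 3-byte char #2 = E5 86 B4.
Offset 6: leading byte 0x2A = 00101010 → 1-byte char #3 = 2A.
Offset 7: leading byte 0xF0 = 11110000 → 4-byte char #4 = F0 90 90 BC.
Offset 11: leading byte 0xC7 = 11000111 → 2-byte char #5 = C7 83.
Offset 13: leading byte 0xC4 = 11000100 → 2-byte char #6 = C4 B5.
Leading byte 0xC4 = 11000100 matches 110xxxxx → 2-byte sequence.
Byte 1: 0xC4 = 11000100, payload 00100 (5 bits).
Byte 2: 0xB5 = 10110101 (10xxxxxx ✓), payload 110101.
Concatenate: 00100110101 = 0x135 (11 bits → U+0135).

U+0135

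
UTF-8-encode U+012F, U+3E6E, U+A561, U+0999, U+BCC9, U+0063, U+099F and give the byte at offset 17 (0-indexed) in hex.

U+012F → 2-byte form C4 AF at offsets 0–1.
U+3E6E → 3-byte form E3 B9 AE at offsets 2–4.
U+A561 → 3-byte form EA 95 A1 at offsets 5–7.
U+0999 → 3-byte form E0 A6 99 at offsets 8–10.
U+BCC9 → 3-byte form EB B3 89 at offsets 11–13.
U+0063 → 1-byte form 63 at offsets 14–14.
U+099F → 3-byte form E0 A6 9F at offsets 15–17.
Offset 17 falls in char 7's range; it's byte 3 of E0 A6 9F = 0x9F.

0x9F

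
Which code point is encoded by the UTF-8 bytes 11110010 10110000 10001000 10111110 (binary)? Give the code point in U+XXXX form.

U+B023E

Leading byte 0xF2 = 11110010 matches 11110xxx → 4-byte sequence.
Byte 1: 0xF2 = 11110010, payload 010 (3 bits).
Byte 2: 0xB0 = 10110000 (10xxxxxx ✓), payload 110000.
Byte 3: 0x88 = 10001000 (10xxxxxx ✓), payload 001000.
Byte 4: 0xBE = 10111110 (10xxxxxx ✓), payload 111110.
Concatenate: 010110000001000111110 = 0xB023E (21 bits → U+B023E).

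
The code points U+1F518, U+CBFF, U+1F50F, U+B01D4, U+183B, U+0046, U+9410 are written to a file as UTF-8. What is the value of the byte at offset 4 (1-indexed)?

0x98

1-indexed offset 4 is 0-indexed offset 3.
U+1F518 → 4-byte form F0 9F 94 98 at offsets 0–3.
Offset 3 falls in char 1's range; it's byte 4 of F0 9F 94 98 = 0x98.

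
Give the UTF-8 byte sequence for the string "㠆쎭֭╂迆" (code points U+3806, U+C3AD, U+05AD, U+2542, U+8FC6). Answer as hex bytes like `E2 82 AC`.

U+3806: 3-byte form → E3 A0 86.
U+C3AD: 3-byte form → EC 8E AD.
U+05AD: 2-byte form → D6 AD.
U+2542: 3-byte form → E2 95 82.
U+8FC6: 3-byte form → E8 BF 86.
Concatenated (14 bytes): E3 A0 86 EC 8E AD D6 AD E2 95 82 E8 BF 86.

E3 A0 86 EC 8E AD D6 AD E2 95 82 E8 BF 86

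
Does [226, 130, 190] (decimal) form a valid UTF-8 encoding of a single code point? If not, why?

Leading byte 0xE2 = 11100010 → 3-byte form.
Continuation bytes 0x82=10000010, 0xBE=10111110 all match 10xxxxxx.
Decoded value 0x20BE is ≥ 0x800 (shortest form) and not a surrogate.

valid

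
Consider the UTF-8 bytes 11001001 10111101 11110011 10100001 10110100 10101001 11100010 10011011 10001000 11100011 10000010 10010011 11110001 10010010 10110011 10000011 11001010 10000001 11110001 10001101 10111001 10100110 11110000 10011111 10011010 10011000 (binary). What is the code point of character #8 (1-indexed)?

U+1F698

Offset 0: leading byte 0xC9 = 11001001 → 2-byte char #1 = C9 BD.
Offset 2: leading byte 0xF3 = 11110011 → 4-byte char #2 = F3 A1 B4 A9.
Offset 6: leading byte 0xE2 = 11100010 → 3-byte char #3 = E2 9B 88.
Offset 9: leading byte 0xE3 = 11100011 → 3-byte char #4 = E3 82 93.
Offset 12: leading byte 0xF1 = 11110001 → 4-byte char #5 = F1 92 B3 83.
Offset 16: leading byte 0xCA = 11001010 → 2-byte char #6 = CA 81.
Offset 18: leading byte 0xF1 = 11110001 → 4-byte char #7 = F1 8D B9 A6.
Offset 22: leading byte 0xF0 = 11110000 → 4-byte char #8 = F0 9F 9A 98.
Leading byte 0xF0 = 11110000 matches 11110xxx → 4-byte sequence.
Byte 1: 0xF0 = 11110000, payload 000 (3 bits).
Byte 2: 0x9F = 10011111 (10xxxxxx ✓), payload 011111.
Byte 3: 0x9A = 10011010 (10xxxxxx ✓), payload 011010.
Byte 4: 0x98 = 10011000 (10xxxxxx ✓), payload 011000.
Concatenate: 000011111011010011000 = 0x1F698 (21 bits → U+1F698).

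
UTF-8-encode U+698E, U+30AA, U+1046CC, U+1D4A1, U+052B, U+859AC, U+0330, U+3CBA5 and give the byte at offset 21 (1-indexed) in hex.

1-indexed offset 21 is 0-indexed offset 20.
U+698E → 3-byte form E6 A6 8E at offsets 0–2.
U+30AA → 3-byte form E3 82 AA at offsets 3–5.
U+1046CC → 4-byte form F4 84 9B 8C at offsets 6–9.
U+1D4A1 → 4-byte form F0 9D 92 A1 at offsets 10–13.
U+052B → 2-byte form D4 AB at offsets 14–15.
U+859AC → 4-byte form F2 85 A6 AC at offsets 16–19.
U+0330 → 2-byte form CC B0 at offsets 20–21.
Offset 20 falls in char 7's range; it's byte 1 of CC B0 = 0xCC.

0xCC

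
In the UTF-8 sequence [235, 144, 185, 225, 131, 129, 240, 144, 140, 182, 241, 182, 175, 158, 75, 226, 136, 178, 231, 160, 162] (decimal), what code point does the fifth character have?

U+004B

Offset 0: leading byte 0xEB = 11101011 → 3-byte char #1 = EB 90 B9.
Offset 3: leading byte 0xE1 = 11100001 → 3-byte char #2 = E1 83 81.
Offset 6: leading byte 0xF0 = 11110000 → 4-byte char #3 = F0 90 8C B6.
Offset 10: leading byte 0xF1 = 11110001 → 4-byte char #4 = F1 B6 AF 9E.
Offset 14: leading byte 0x4B = 01001011 → 1-byte char #5 = 4B.
Leading byte 0x4B = 01001011 matches 0xxxxxxx → 1-byte sequence.
Byte 1: 0x4B = 01001011, payload 1001011 (7 bits).
Concatenate: 1001011 = 0x4B (7 bits → U+004B).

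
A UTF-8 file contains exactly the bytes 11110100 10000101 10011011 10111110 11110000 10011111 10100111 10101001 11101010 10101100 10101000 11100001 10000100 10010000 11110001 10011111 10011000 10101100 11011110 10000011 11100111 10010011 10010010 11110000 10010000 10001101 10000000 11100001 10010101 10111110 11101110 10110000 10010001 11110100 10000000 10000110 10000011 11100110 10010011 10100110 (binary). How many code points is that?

Byte at offset 0: 0xF4 = 11110100 → 4-byte char (#1). Advance 4.
Byte at offset 4: 0xF0 = 11110000 → 4-byte char (#2). Advance 4.
Byte at offset 8: 0xEA = 11101010 → 3-byte char (#3). Advance 3.
Byte at offset 11: 0xE1 = 11100001 → 3-byte char (#4). Advance 3.
Byte at offset 14: 0xF1 = 11110001 → 4-byte char (#5). Advance 4.
Byte at offset 18: 0xDE = 11011110 → 2-byte char (#6). Advance 2.
Byte at offset 20: 0xE7 = 11100111 → 3-byte char (#7). Advance 3.
Byte at offset 23: 0xF0 = 11110000 → 4-byte char (#8). Advance 4.
Byte at offset 27: 0xE1 = 11100001 → 3-byte char (#9). Advance 3.
Byte at offset 30: 0xEE = 11101110 → 3-byte char (#10). Advance 3.
Byte at offset 33: 0xF4 = 11110100 → 4-byte char (#11). Advance 4.
Byte at offset 37: 0xE6 = 11100110 → 3-byte char (#12). Advance 3.
Reached end at offset 40 after 12 code points.

12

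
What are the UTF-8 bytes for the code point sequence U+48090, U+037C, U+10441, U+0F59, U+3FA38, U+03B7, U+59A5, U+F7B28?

F1 88 82 90 CD BC F0 90 91 81 E0 BD 99 F0 BF A8 B8 CE B7 E5 A6 A5 F3 B7 AC A8

U+48090: 4-byte form → F1 88 82 90.
U+037C: 2-byte form → CD BC.
U+10441: 4-byte form → F0 90 91 81.
U+0F59: 3-byte form → E0 BD 99.
U+3FA38: 4-byte form → F0 BF A8 B8.
U+03B7: 2-byte form → CE B7.
U+59A5: 3-byte form → E5 A6 A5.
U+F7B28: 4-byte form → F3 B7 AC A8.
Concatenated (26 bytes): F1 88 82 90 CD BC F0 90 91 81 E0 BD 99 F0 BF A8 B8 CE B7 E5 A6 A5 F3 B7 AC A8.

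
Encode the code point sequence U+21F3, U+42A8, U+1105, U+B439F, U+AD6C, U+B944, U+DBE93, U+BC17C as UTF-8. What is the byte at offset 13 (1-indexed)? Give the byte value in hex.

1-indexed offset 13 is 0-indexed offset 12.
U+21F3 → 3-byte form E2 87 B3 at offsets 0–2.
U+42A8 → 3-byte form E4 8A A8 at offsets 3–5.
U+1105 → 3-byte form E1 84 85 at offsets 6–8.
U+B439F → 4-byte form F2 B4 8E 9F at offsets 9–12.
Offset 12 falls in char 4's range; it's byte 4 of F2 B4 8E 9F = 0x9F.

0x9F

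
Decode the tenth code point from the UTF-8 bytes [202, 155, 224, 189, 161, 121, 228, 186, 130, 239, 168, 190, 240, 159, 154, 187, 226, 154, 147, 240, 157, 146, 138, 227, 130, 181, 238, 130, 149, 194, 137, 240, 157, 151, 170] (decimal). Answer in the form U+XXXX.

Offset 0: leading byte 0xCA = 11001010 → 2-byte char #1 = CA 9B.
Offset 2: leading byte 0xE0 = 11100000 → 3-byte char #2 = E0 BD A1.
Offset 5: leading byte 0x79 = 01111001 → 1-byte char #3 = 79.
Offset 6: leading byte 0xE4 = 11100100 → 3-byte char #4 = E4 BA 82.
Offset 9: leading byte 0xEF = 11101111 → 3-byte char #5 = EF A8 BE.
Offset 12: leading byte 0xF0 = 11110000 → 4-byte char #6 = F0 9F 9A BB.
Offset 16: leading byte 0xE2 = 11100010 → 3-byte char #7 = E2 9A 93.
Offset 19: leading byte 0xF0 = 11110000 → 4-byte char #8 = F0 9D 92 8A.
Offset 23: leading byte 0xE3 = 11100011 → 3-byte char #9 = E3 82 B5.
Offset 26: leading byte 0xEE = 11101110 → 3-byte char #10 = EE 82 95.
Leading byte 0xEE = 11101110 matches 1110xxxx → 3-byte sequence.
Byte 1: 0xEE = 11101110, payload 1110 (4 bits).
Byte 2: 0x82 = 10000010 (10xxxxxx ✓), payload 000010.
Byte 3: 0x95 = 10010101 (10xxxxxx ✓), payload 010101.
Concatenate: 1110000010010101 = 0xE095 (16 bits → U+E095).

U+E095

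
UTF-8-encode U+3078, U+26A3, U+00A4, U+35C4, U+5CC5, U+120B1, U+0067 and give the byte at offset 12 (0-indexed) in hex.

U+3078 → 3-byte form E3 81 B8 at offsets 0–2.
U+26A3 → 3-byte form E2 9A A3 at offsets 3–5.
U+00A4 → 2-byte form C2 A4 at offsets 6–7.
U+35C4 → 3-byte form E3 97 84 at offsets 8–10.
U+5CC5 → 3-byte form E5 B3 85 at offsets 11–13.
Offset 12 falls in char 5's range; it's byte 2 of E5 B3 85 = 0xB3.

0xB3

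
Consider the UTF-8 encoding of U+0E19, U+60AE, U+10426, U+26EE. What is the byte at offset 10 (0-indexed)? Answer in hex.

U+0E19 → 3-byte form E0 B8 99 at offsets 0–2.
U+60AE → 3-byte form E6 82 AE at offsets 3–5.
U+10426 → 4-byte form F0 90 90 A6 at offsets 6–9.
U+26EE → 3-byte form E2 9B AE at offsets 10–12.
Offset 10 falls in char 4's range; it's byte 1 of E2 9B AE = 0xE2.

0xE2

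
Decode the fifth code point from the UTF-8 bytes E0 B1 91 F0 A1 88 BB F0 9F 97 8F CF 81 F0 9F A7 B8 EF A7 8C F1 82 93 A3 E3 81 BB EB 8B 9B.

Offset 0: leading byte 0xE0 = 11100000 → 3-byte char #1 = E0 B1 91.
Offset 3: leading byte 0xF0 = 11110000 → 4-byte char #2 = F0 A1 88 BB.
Offset 7: leading byte 0xF0 = 11110000 → 4-byte char #3 = F0 9F 97 8F.
Offset 11: leading byte 0xCF = 11001111 → 2-byte char #4 = CF 81.
Offset 13: leading byte 0xF0 = 11110000 → 4-byte char #5 = F0 9F A7 B8.
Leading byte 0xF0 = 11110000 matches 11110xxx → 4-byte sequence.
Byte 1: 0xF0 = 11110000, payload 000 (3 bits).
Byte 2: 0x9F = 10011111 (10xxxxxx ✓), payload 011111.
Byte 3: 0xA7 = 10100111 (10xxxxxx ✓), payload 100111.
Byte 4: 0xB8 = 10111000 (10xxxxxx ✓), payload 111000.
Concatenate: 000011111100111111000 = 0x1F9F8 (21 bits → U+1F9F8).

U+1F9F8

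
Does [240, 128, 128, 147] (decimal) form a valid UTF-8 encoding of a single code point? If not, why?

Leading byte 0xF0 = 11110000 → 4-byte form.
Continuation bytes all match 10xxxxxx. Payload decodes to 0x13.
But 0x13 < 0x10000, the minimum for a 4-byte sequence — this is an overlong encoding.

invalid (overlong encoding)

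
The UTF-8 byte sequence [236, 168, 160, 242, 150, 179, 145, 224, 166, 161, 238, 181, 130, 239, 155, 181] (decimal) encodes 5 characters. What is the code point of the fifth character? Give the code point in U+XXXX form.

U+F6F5

Offset 0: leading byte 0xEC = 11101100 → 3-byte char #1 = EC A8 A0.
Offset 3: leading byte 0xF2 = 11110010 → 4-byte char #2 = F2 96 B3 91.
Offset 7: leading byte 0xE0 = 11100000 → 3-byte char #3 = E0 A6 A1.
Offset 10: leading byte 0xEE = 11101110 → 3-byte char #4 = EE B5 82.
Offset 13: leading byte 0xEF = 11101111 → 3-byte char #5 = EF 9B B5.
Leading byte 0xEF = 11101111 matches 1110xxxx → 3-byte sequence.
Byte 1: 0xEF = 11101111, payload 1111 (4 bits).
Byte 2: 0x9B = 10011011 (10xxxxxx ✓), payload 011011.
Byte 3: 0xB5 = 10110101 (10xxxxxx ✓), payload 110101.
Concatenate: 1111011011110101 = 0xF6F5 (16 bits → U+F6F5).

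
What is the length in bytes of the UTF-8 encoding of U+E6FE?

3

U+E6FE = 0xE6FE. UTF-8 uses 1 byte below 0x80, 2 below 0x800, 3 below 0x10000, 4 up to 0x10FFFF. 0xE6FE is in U+0800–U+FFFF → 3 bytes.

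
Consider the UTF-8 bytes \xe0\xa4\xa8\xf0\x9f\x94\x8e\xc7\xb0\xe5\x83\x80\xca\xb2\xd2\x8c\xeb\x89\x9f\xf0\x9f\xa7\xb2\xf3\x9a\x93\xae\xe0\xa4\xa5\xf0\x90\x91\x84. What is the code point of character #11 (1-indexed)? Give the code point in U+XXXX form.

Offset 0: leading byte 0xE0 = 11100000 → 3-byte char #1 = E0 A4 A8.
Offset 3: leading byte 0xF0 = 11110000 → 4-byte char #2 = F0 9F 94 8E.
Offset 7: leading byte 0xC7 = 11000111 → 2-byte char #3 = C7 B0.
Offset 9: leading byte 0xE5 = 11100101 → 3-byte char #4 = E5 83 80.
Offset 12: leading byte 0xCA = 11001010 → 2-byte char #5 = CA B2.
Offset 14: leading byte 0xD2 = 11010010 → 2-byte char #6 = D2 8C.
Offset 16: leading byte 0xEB = 11101011 → 3-byte char #7 = EB 89 9F.
Offset 19: leading byte 0xF0 = 11110000 → 4-byte char #8 = F0 9F A7 B2.
Offset 23: leading byte 0xF3 = 11110011 → 4-byte char #9 = F3 9A 93 AE.
Offset 27: leading byte 0xE0 = 11100000 → 3-byte char #10 = E0 A4 A5.
Offset 30: leading byte 0xF0 = 11110000 → 4-byte char #11 = F0 90 91 84.
Leading byte 0xF0 = 11110000 matches 11110xxx → 4-byte sequence.
Byte 1: 0xF0 = 11110000, payload 000 (3 bits).
Byte 2: 0x90 = 10010000 (10xxxxxx ✓), payload 010000.
Byte 3: 0x91 = 10010001 (10xxxxxx ✓), payload 010001.
Byte 4: 0x84 = 10000100 (10xxxxxx ✓), payload 000100.
Concatenate: 000010000010001000100 = 0x10444 (21 bits → U+10444).

U+10444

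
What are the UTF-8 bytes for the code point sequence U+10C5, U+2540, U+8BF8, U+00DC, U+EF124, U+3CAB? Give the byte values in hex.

U+10C5: 3-byte form → E1 83 85.
U+2540: 3-byte form → E2 95 80.
U+8BF8: 3-byte form → E8 AF B8.
U+00DC: 2-byte form → C3 9C.
U+EF124: 4-byte form → F3 AF 84 A4.
U+3CAB: 3-byte form → E3 B2 AB.
Concatenated (18 bytes): E1 83 85 E2 95 80 E8 AF B8 C3 9C F3 AF 84 A4 E3 B2 AB.

E1 83 85 E2 95 80 E8 AF B8 C3 9C F3 AF 84 A4 E3 B2 AB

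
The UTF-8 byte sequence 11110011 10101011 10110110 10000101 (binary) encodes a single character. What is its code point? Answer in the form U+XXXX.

U+EBD85

Leading byte 0xF3 = 11110011 matches 11110xxx → 4-byte sequence.
Byte 1: 0xF3 = 11110011, payload 011 (3 bits).
Byte 2: 0xAB = 10101011 (10xxxxxx ✓), payload 101011.
Byte 3: 0xB6 = 10110110 (10xxxxxx ✓), payload 110110.
Byte 4: 0x85 = 10000101 (10xxxxxx ✓), payload 000101.
Concatenate: 011101011110110000101 = 0xEBD85 (21 bits → U+EBD85).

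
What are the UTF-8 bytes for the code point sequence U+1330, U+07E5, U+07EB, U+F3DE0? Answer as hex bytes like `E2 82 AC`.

E1 8C B0 DF A5 DF AB F3 B3 B7 A0

U+1330: 3-byte form → E1 8C B0.
U+07E5: 2-byte form → DF A5.
U+07EB: 2-byte form → DF AB.
U+F3DE0: 4-byte form → F3 B3 B7 A0.
Concatenated (11 bytes): E1 8C B0 DF A5 DF AB F3 B3 B7 A0.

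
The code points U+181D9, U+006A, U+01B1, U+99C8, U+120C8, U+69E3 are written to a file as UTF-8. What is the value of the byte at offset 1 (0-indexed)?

0x98

U+181D9 → 4-byte form F0 98 87 99 at offsets 0–3.
Offset 1 falls in char 1's range; it's byte 2 of F0 98 87 99 = 0x98.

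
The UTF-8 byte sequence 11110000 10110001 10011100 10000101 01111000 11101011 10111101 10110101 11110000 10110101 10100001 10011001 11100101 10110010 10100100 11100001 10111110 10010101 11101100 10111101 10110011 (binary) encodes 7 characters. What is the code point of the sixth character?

U+1F95

Offset 0: leading byte 0xF0 = 11110000 → 4-byte char #1 = F0 B1 9C 85.
Offset 4: leading byte 0x78 = 01111000 → 1-byte char #2 = 78.
Offset 5: leading byte 0xEB = 11101011 → 3-byte char #3 = EB BD B5.
Offset 8: leading byte 0xF0 = 11110000 → 4-byte char #4 = F0 B5 A1 99.
Offset 12: leading byte 0xE5 = 11100101 → 3-byte char #5 = E5 B2 A4.
Offset 15: leading byte 0xE1 = 11100001 → 3-byte char #6 = E1 BE 95.
Leading byte 0xE1 = 11100001 matches 1110xxxx → 3-byte sequence.
Byte 1: 0xE1 = 11100001, payload 0001 (4 bits).
Byte 2: 0xBE = 10111110 (10xxxxxx ✓), payload 111110.
Byte 3: 0x95 = 10010101 (10xxxxxx ✓), payload 010101.
Concatenate: 0001111110010101 = 0x1F95 (16 bits → U+1F95).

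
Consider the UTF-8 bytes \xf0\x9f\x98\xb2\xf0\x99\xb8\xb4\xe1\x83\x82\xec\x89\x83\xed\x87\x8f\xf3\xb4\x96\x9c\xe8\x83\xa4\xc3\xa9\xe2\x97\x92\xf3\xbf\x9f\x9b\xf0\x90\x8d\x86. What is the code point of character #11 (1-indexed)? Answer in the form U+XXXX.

U+10346

Offset 0: leading byte 0xF0 = 11110000 → 4-byte char #1 = F0 9F 98 B2.
Offset 4: leading byte 0xF0 = 11110000 → 4-byte char #2 = F0 99 B8 B4.
Offset 8: leading byte 0xE1 = 11100001 → 3-byte char #3 = E1 83 82.
Offset 11: leading byte 0xEC = 11101100 → 3-byte char #4 = EC 89 83.
Offset 14: leading byte 0xED = 11101101 → 3-byte char #5 = ED 87 8F.
Offset 17: leading byte 0xF3 = 11110011 → 4-byte char #6 = F3 B4 96 9C.
Offset 21: leading byte 0xE8 = 11101000 → 3-byte char #7 = E8 83 A4.
Offset 24: leading byte 0xC3 = 11000011 → 2-byte char #8 = C3 A9.
Offset 26: leading byte 0xE2 = 11100010 → 3-byte char #9 = E2 97 92.
Offset 29: leading byte 0xF3 = 11110011 → 4-byte char #10 = F3 BF 9F 9B.
Offset 33: leading byte 0xF0 = 11110000 → 4-byte char #11 = F0 90 8D 86.
Leading byte 0xF0 = 11110000 matches 11110xxx → 4-byte sequence.
Byte 1: 0xF0 = 11110000, payload 000 (3 bits).
Byte 2: 0x90 = 10010000 (10xxxxxx ✓), payload 010000.
Byte 3: 0x8D = 10001101 (10xxxxxx ✓), payload 001101.
Byte 4: 0x86 = 10000110 (10xxxxxx ✓), payload 000110.
Concatenate: 000010000001101000110 = 0x10346 (21 bits → U+10346).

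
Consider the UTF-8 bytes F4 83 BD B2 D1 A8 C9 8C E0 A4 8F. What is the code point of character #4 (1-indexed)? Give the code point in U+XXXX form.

Offset 0: leading byte 0xF4 = 11110100 → 4-byte char #1 = F4 83 BD B2.
Offset 4: leading byte 0xD1 = 11010001 → 2-byte char #2 = D1 A8.
Offset 6: leading byte 0xC9 = 11001001 → 2-byte char #3 = C9 8C.
Offset 8: leading byte 0xE0 = 11100000 → 3-byte char #4 = E0 A4 8F.
Leading byte 0xE0 = 11100000 matches 1110xxxx → 3-byte sequence.
Byte 1: 0xE0 = 11100000, payload 0000 (4 bits).
Byte 2: 0xA4 = 10100100 (10xxxxxx ✓), payload 100100.
Byte 3: 0x8F = 10001111 (10xxxxxx ✓), payload 001111.
Concatenate: 0000100100001111 = 0x90F (16 bits → U+090F).

U+090F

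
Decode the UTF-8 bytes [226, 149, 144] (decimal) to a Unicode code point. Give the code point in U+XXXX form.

Leading byte 0xE2 = 11100010 matches 1110xxxx → 3-byte sequence.
Byte 1: 0xE2 = 11100010, payload 0010 (4 bits).
Byte 2: 0x95 = 10010101 (10xxxxxx ✓), payload 010101.
Byte 3: 0x90 = 10010000 (10xxxxxx ✓), payload 010000.
Concatenate: 0010010101010000 = 0x2550 (16 bits → U+2550).

U+2550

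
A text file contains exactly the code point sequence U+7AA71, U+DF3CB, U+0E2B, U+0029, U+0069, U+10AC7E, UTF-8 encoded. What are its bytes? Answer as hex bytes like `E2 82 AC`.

F1 BA A9 B1 F3 9F 8F 8B E0 B8 AB 29 69 F4 8A B1 BE

U+7AA71: 4-byte form → F1 BA A9 B1.
U+DF3CB: 4-byte form → F3 9F 8F 8B.
U+0E2B: 3-byte form → E0 B8 AB.
U+0029: 1-byte form → 29.
U+0069: 1-byte form → 69.
U+10AC7E: 4-byte form → F4 8A B1 BE.
Concatenated (17 bytes): F1 BA A9 B1 F3 9F 8F 8B E0 B8 AB 29 69 F4 8A B1 BE.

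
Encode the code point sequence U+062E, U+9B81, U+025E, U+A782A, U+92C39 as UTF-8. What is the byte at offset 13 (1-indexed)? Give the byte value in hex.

0x92

1-indexed offset 13 is 0-indexed offset 12.
U+062E → 2-byte form D8 AE at offsets 0–1.
U+9B81 → 3-byte form E9 AE 81 at offsets 2–4.
U+025E → 2-byte form C9 9E at offsets 5–6.
U+A782A → 4-byte form F2 A7 A0 AA at offsets 7–10.
U+92C39 → 4-byte form F2 92 B0 B9 at offsets 11–14.
Offset 12 falls in char 5's range; it's byte 2 of F2 92 B0 B9 = 0x92.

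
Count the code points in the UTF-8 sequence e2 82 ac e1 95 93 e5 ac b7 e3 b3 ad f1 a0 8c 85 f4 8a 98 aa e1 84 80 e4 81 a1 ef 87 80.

9

Byte at offset 0: 0xE2 = 11100010 → 3-byte char (#1). Advance 3.
Byte at offset 3: 0xE1 = 11100001 → 3-byte char (#2). Advance 3.
Byte at offset 6: 0xE5 = 11100101 → 3-byte char (#3). Advance 3.
Byte at offset 9: 0xE3 = 11100011 → 3-byte char (#4). Advance 3.
Byte at offset 12: 0xF1 = 11110001 → 4-byte char (#5). Advance 4.
Byte at offset 16: 0xF4 = 11110100 → 4-byte char (#6). Advance 4.
Byte at offset 20: 0xE1 = 11100001 → 3-byte char (#7). Advance 3.
Byte at offset 23: 0xE4 = 11100100 → 3-byte char (#8). Advance 3.
Byte at offset 26: 0xEF = 11101111 → 3-byte char (#9). Advance 3.
Reached end at offset 29 after 9 code points.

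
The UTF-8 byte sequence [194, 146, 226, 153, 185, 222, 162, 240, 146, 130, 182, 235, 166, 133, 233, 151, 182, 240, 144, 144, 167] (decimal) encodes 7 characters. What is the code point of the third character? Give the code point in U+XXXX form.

U+07A2

Offset 0: leading byte 0xC2 = 11000010 → 2-byte char #1 = C2 92.
Offset 2: leading byte 0xE2 = 11100010 → 3-byte char #2 = E2 99 B9.
Offset 5: leading byte 0xDE = 11011110 → 2-byte char #3 = DE A2.
Leading byte 0xDE = 11011110 matches 110xxxxx → 2-byte sequence.
Byte 1: 0xDE = 11011110, payload 11110 (5 bits).
Byte 2: 0xA2 = 10100010 (10xxxxxx ✓), payload 100010.
Concatenate: 11110100010 = 0x7A2 (11 bits → U+07A2).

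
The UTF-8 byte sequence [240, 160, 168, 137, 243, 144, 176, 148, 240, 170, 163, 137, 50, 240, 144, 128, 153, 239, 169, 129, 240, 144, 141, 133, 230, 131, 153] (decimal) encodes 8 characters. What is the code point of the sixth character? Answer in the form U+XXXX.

U+FA41

Offset 0: leading byte 0xF0 = 11110000 → 4-byte char #1 = F0 A0 A8 89.
Offset 4: leading byte 0xF3 = 11110011 → 4-byte char #2 = F3 90 B0 94.
Offset 8: leading byte 0xF0 = 11110000 → 4-byte char #3 = F0 AA A3 89.
Offset 12: leading byte 0x32 = 00110010 → 1-byte char #4 = 32.
Offset 13: leading byte 0xF0 = 11110000 → 4-byte char #5 = F0 90 80 99.
Offset 17: leading byte 0xEF = 11101111 → 3-byte char #6 = EF A9 81.
Leading byte 0xEF = 11101111 matches 1110xxxx → 3-byte sequence.
Byte 1: 0xEF = 11101111, payload 1111 (4 bits).
Byte 2: 0xA9 = 10101001 (10xxxxxx ✓), payload 101001.
Byte 3: 0x81 = 10000001 (10xxxxxx ✓), payload 000001.
Concatenate: 1111101001000001 = 0xFA41 (16 bits → U+FA41).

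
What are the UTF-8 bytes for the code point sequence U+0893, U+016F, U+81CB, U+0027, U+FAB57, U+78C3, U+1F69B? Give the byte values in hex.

E0 A2 93 C5 AF E8 87 8B 27 F3 BA AD 97 E7 A3 83 F0 9F 9A 9B

U+0893: 3-byte form → E0 A2 93.
U+016F: 2-byte form → C5 AF.
U+81CB: 3-byte form → E8 87 8B.
U+0027: 1-byte form → 27.
U+FAB57: 4-byte form → F3 BA AD 97.
U+78C3: 3-byte form → E7 A3 83.
U+1F69B: 4-byte form → F0 9F 9A 9B.
Concatenated (20 bytes): E0 A2 93 C5 AF E8 87 8B 27 F3 BA AD 97 E7 A3 83 F0 9F 9A 9B.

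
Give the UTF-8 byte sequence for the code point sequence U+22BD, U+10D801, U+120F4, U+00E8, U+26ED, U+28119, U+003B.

E2 8A BD F4 8D A0 81 F0 92 83 B4 C3 A8 E2 9B AD F0 A8 84 99 3B

U+22BD: 3-byte form → E2 8A BD.
U+10D801: 4-byte form → F4 8D A0 81.
U+120F4: 4-byte form → F0 92 83 B4.
U+00E8: 2-byte form → C3 A8.
U+26ED: 3-byte form → E2 9B AD.
U+28119: 4-byte form → F0 A8 84 99.
U+003B: 1-byte form → 3B.
Concatenated (21 bytes): E2 8A BD F4 8D A0 81 F0 92 83 B4 C3 A8 E2 9B AD F0 A8 84 99 3B.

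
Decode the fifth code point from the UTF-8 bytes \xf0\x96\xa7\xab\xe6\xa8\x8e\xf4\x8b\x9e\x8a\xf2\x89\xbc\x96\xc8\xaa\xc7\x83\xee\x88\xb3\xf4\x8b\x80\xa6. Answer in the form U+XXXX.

U+022A

Offset 0: leading byte 0xF0 = 11110000 → 4-byte char #1 = F0 96 A7 AB.
Offset 4: leading byte 0xE6 = 11100110 → 3-byte char #2 = E6 A8 8E.
Offset 7: leading byte 0xF4 = 11110100 → 4-byte char #3 = F4 8B 9E 8A.
Offset 11: leading byte 0xF2 = 11110010 → 4-byte char #4 = F2 89 BC 96.
Offset 15: leading byte 0xC8 = 11001000 → 2-byte char #5 = C8 AA.
Leading byte 0xC8 = 11001000 matches 110xxxxx → 2-byte sequence.
Byte 1: 0xC8 = 11001000, payload 01000 (5 bits).
Byte 2: 0xAA = 10101010 (10xxxxxx ✓), payload 101010.
Concatenate: 01000101010 = 0x22A (11 bits → U+022A).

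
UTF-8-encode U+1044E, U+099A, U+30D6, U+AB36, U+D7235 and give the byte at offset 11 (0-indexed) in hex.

U+1044E → 4-byte form F0 90 91 8E at offsets 0–3.
U+099A → 3-byte form E0 A6 9A at offsets 4–6.
U+30D6 → 3-byte form E3 83 96 at offsets 7–9.
U+AB36 → 3-byte form EA AC B6 at offsets 10–12.
Offset 11 falls in char 4's range; it's byte 2 of EA AC B6 = 0xAC.

0xAC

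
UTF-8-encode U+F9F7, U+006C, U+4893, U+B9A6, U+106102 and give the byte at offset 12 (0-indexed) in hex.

0x84

U+F9F7 → 3-byte form EF A7 B7 at offsets 0–2.
U+006C → 1-byte form 6C at offsets 3–3.
U+4893 → 3-byte form E4 A2 93 at offsets 4–6.
U+B9A6 → 3-byte form EB A6 A6 at offsets 7–9.
U+106102 → 4-byte form F4 86 84 82 at offsets 10–13.
Offset 12 falls in char 5's range; it's byte 3 of F4 86 84 82 = 0x84.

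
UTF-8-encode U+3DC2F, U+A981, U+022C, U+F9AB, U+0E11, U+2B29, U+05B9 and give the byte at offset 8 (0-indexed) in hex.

U+3DC2F → 4-byte form F0 BD B0 AF at offsets 0–3.
U+A981 → 3-byte form EA A6 81 at offsets 4–6.
U+022C → 2-byte form C8 AC at offsets 7–8.
Offset 8 falls in char 3's range; it's byte 2 of C8 AC = 0xAC.

0xAC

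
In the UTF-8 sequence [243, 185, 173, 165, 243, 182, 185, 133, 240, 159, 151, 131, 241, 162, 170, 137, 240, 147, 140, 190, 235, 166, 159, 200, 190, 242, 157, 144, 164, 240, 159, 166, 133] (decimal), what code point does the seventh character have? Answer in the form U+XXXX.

Offset 0: leading byte 0xF3 = 11110011 → 4-byte char #1 = F3 B9 AD A5.
Offset 4: leading byte 0xF3 = 11110011 → 4-byte char #2 = F3 B6 B9 85.
Offset 8: leading byte 0xF0 = 11110000 → 4-byte char #3 = F0 9F 97 83.
Offset 12: leading byte 0xF1 = 11110001 → 4-byte char #4 = F1 A2 AA 89.
Offset 16: leading byte 0xF0 = 11110000 → 4-byte char #5 = F0 93 8C BE.
Offset 20: leading byte 0xEB = 11101011 → 3-byte char #6 = EB A6 9F.
Offset 23: leading byte 0xC8 = 11001000 → 2-byte char #7 = C8 BE.
Leading byte 0xC8 = 11001000 matches 110xxxxx → 2-byte sequence.
Byte 1: 0xC8 = 11001000, payload 01000 (5 bits).
Byte 2: 0xBE = 10111110 (10xxxxxx ✓), payload 111110.
Concatenate: 01000111110 = 0x23E (11 bits → U+023E).

U+023E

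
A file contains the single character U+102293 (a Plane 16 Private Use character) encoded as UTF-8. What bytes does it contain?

F4 82 8A 93

U+102293 = 0x102293 = 1057427 decimal. In range U+10000–U+10FFFF → 4-byte form: 11110xxx 10xxxxxx 10xxxxxx 10xxxxxx.
Binary (21 bits): 100000010001010010011.
Split 3+6+6+6: 100 | 000010 | 001010 | 010011.
Byte 1: 11110100 = 0xF4.
Byte 2: 10000010 = 0x82.
Byte 3: 10001010 = 0x8A.
Byte 4: 10010011 = 0x93.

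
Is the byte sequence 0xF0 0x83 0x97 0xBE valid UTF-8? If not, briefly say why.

invalid (overlong encoding)

Leading byte 0xF0 = 11110000 → 4-byte form.
Continuation bytes all match 10xxxxxx. Payload decodes to 0x35FE.
But 0x35FE < 0x10000, the minimum for a 4-byte sequence — this is an overlong encoding.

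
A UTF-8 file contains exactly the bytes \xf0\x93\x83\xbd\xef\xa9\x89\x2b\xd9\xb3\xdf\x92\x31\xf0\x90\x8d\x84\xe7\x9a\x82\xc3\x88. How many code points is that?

9

Byte at offset 0: 0xF0 = 11110000 → 4-byte char (#1). Advance 4.
Byte at offset 4: 0xEF = 11101111 → 3-byte char (#2). Advance 3.
Byte at offset 7: 0x2B = 00101011 → 1-byte char (#3). Advance 1.
Byte at offset 8: 0xD9 = 11011001 → 2-byte char (#4). Advance 2.
Byte at offset 10: 0xDF = 11011111 → 2-byte char (#5). Advance 2.
Byte at offset 12: 0x31 = 00110001 → 1-byte char (#6). Advance 1.
Byte at offset 13: 0xF0 = 11110000 → 4-byte char (#7). Advance 4.
Byte at offset 17: 0xE7 = 11100111 → 3-byte char (#8). Advance 3.
Byte at offset 20: 0xC3 = 11000011 → 2-byte char (#9). Advance 2.
Reached end at offset 22 after 9 code points.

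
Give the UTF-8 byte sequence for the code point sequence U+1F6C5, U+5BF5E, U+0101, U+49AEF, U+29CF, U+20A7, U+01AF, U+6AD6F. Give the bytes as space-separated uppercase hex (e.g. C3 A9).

U+1F6C5: 4-byte form → F0 9F 9B 85.
U+5BF5E: 4-byte form → F1 9B BD 9E.
U+0101: 2-byte form → C4 81.
U+49AEF: 4-byte form → F1 89 AB AF.
U+29CF: 3-byte form → E2 A7 8F.
U+20A7: 3-byte form → E2 82 A7.
U+01AF: 2-byte form → C6 AF.
U+6AD6F: 4-byte form → F1 AA B5 AF.
Concatenated (26 bytes): F0 9F 9B 85 F1 9B BD 9E C4 81 F1 89 AB AF E2 A7 8F E2 82 A7 C6 AF F1 AA B5 AF.

F0 9F 9B 85 F1 9B BD 9E C4 81 F1 89 AB AF E2 A7 8F E2 82 A7 C6 AF F1 AA B5 AF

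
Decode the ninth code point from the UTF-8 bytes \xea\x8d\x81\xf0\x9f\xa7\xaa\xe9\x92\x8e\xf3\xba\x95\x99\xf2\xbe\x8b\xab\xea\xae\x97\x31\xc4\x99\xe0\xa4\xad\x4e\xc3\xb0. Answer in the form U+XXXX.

U+092D

Offset 0: leading byte 0xEA = 11101010 → 3-byte char #1 = EA 8D 81.
Offset 3: leading byte 0xF0 = 11110000 → 4-byte char #2 = F0 9F A7 AA.
Offset 7: leading byte 0xE9 = 11101001 → 3-byte char #3 = E9 92 8E.
Offset 10: leading byte 0xF3 = 11110011 → 4-byte char #4 = F3 BA 95 99.
Offset 14: leading byte 0xF2 = 11110010 → 4-byte char #5 = F2 BE 8B AB.
Offset 18: leading byte 0xEA = 11101010 → 3-byte char #6 = EA AE 97.
Offset 21: leading byte 0x31 = 00110001 → 1-byte char #7 = 31.
Offset 22: leading byte 0xC4 = 11000100 → 2-byte char #8 = C4 99.
Offset 24: leading byte 0xE0 = 11100000 → 3-byte char #9 = E0 A4 AD.
Leading byte 0xE0 = 11100000 matches 1110xxxx → 3-byte sequence.
Byte 1: 0xE0 = 11100000, payload 0000 (4 bits).
Byte 2: 0xA4 = 10100100 (10xxxxxx ✓), payload 100100.
Byte 3: 0xAD = 10101101 (10xxxxxx ✓), payload 101101.
Concatenate: 0000100100101101 = 0x92D (16 bits → U+092D).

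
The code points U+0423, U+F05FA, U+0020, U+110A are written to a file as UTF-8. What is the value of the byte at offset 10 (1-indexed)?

0x8A

1-indexed offset 10 is 0-indexed offset 9.
U+0423 → 2-byte form D0 A3 at offsets 0–1.
U+F05FA → 4-byte form F3 B0 97 BA at offsets 2–5.
U+0020 → 1-byte form 20 at offsets 6–6.
U+110A → 3-byte form E1 84 8A at offsets 7–9.
Offset 9 falls in char 4's range; it's byte 3 of E1 84 8A = 0x8A.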